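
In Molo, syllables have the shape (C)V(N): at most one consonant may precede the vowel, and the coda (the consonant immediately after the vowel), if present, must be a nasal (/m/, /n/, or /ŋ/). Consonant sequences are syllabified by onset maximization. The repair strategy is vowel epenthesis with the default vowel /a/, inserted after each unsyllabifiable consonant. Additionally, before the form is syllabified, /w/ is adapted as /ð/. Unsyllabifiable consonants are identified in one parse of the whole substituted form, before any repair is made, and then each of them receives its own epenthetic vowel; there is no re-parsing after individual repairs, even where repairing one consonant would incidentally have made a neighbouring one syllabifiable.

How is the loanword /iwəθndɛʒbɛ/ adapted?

Substitution: /w/ → /ð/, giving /iðəθndɛʒbɛ/.
Syllabifying with onset maximization leaves /θ/, /n/, /ʒ/ stranded (only a nasal (/m/, /n/, or /ŋ/) is licensed in coda position; onsets are limited to one consonant).
Inserting the epenthetic vowel yields /θ/ → /θa/, /n/ → /na/, /ʒ/ → /ʒa/.

iðəθanadɛʒabɛ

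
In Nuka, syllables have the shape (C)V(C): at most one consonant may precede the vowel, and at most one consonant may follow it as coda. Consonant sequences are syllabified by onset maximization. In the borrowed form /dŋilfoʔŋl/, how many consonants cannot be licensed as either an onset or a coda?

3

Syllabifying with onset maximization leaves /d/, /ŋ/, /l/ stranded (at most one coda consonant is licensed; onsets are limited to one consonant).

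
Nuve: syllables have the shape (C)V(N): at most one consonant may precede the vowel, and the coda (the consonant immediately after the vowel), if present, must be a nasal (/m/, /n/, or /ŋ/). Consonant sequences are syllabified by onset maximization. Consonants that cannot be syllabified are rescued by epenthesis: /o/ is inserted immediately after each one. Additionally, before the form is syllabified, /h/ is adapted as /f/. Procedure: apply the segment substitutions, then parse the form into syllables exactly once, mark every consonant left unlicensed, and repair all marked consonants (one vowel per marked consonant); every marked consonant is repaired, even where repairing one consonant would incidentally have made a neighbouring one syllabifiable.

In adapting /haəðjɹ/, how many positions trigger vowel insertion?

After substitution the input is /faəðjɹ/.
The unsyllabifiable consonants are /ð/, /j/, /ɹ/; each receives one epenthetic vowel.

3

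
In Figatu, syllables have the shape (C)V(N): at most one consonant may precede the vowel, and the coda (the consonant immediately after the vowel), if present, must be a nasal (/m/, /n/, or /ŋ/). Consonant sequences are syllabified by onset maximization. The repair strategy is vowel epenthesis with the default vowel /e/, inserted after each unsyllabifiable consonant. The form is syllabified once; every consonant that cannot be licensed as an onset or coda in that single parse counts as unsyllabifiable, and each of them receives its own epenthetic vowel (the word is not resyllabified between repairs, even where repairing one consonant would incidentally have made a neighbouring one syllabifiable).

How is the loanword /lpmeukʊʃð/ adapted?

Under (C)V(N), the unsyllabifiable consonants are /l/, /p/, /ʃ/, /ð/ (only a nasal (/m/, /n/, or /ŋ/) is licensed in coda position; onsets are limited to one consonant).
Epenthesis after each stranded consonant: /l/ → /le/, /p/ → /pe/, /ʃ/ → /ʃe/, /ð/ → /ðe/.

lepemeukʊʃeðe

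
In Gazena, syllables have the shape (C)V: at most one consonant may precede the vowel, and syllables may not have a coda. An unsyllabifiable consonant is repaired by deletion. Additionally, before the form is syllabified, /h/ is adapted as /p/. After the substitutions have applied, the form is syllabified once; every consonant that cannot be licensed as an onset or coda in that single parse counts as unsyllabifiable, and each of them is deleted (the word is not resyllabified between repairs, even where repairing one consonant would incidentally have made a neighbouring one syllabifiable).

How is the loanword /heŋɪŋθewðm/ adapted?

peŋɪθe

Substitution: /h/ → /p/, giving /peŋɪŋθewðm/.
Under (C)V, the unsyllabifiable consonants are /ŋ/, /w/, /ð/, /m/ (no codas are permitted; onsets are limited to one consonant).
Deleting the stranded consonants removes /ŋ/, /w/, /ð/, /m/.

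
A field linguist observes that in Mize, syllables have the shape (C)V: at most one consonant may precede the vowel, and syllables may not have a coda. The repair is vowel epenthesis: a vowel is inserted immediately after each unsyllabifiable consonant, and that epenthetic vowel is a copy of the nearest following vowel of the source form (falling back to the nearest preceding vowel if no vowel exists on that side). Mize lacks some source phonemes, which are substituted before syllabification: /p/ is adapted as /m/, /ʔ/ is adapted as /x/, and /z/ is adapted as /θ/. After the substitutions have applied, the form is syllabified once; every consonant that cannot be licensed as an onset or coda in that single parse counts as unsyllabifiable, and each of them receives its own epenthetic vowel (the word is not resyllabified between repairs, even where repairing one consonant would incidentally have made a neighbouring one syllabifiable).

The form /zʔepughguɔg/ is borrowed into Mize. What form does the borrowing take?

Substitution: /z/ → /θ/, /ʔ/ → /x/, /p/ → /m/, giving /θxemughguɔg/.
Syllabifying with onset maximization leaves /θ/, /g/, /h/, /g/ stranded (no codas are permitted; onsets are limited to one consonant).
Each unlicensed consonant becomes the onset of a new syllable: /θ/ → /θe/, /g/ → /gu/, /h/ → /hu/, /g/ → /gɔ/.

θexemuguhuguɔgɔ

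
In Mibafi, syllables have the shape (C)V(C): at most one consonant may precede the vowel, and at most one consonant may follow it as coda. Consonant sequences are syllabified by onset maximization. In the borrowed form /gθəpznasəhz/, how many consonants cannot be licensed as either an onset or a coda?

3

The consonants /g/, /z/, /z/ cannot be parsed into a legal (C)V(C) syllable (at most one coda consonant is licensed; onsets are limited to one consonant).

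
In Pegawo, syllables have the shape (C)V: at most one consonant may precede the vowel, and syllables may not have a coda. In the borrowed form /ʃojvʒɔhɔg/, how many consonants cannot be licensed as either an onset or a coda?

3

Syllabifying with onset maximization leaves /j/, /v/, /g/ stranded (no codas are permitted; onsets are limited to one consonant).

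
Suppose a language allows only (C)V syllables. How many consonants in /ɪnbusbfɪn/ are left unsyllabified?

4

The consonants /n/, /s/, /b/, /n/ cannot be parsed into a legal (C)V syllable (no codas are permitted; onsets are limited to one consonant).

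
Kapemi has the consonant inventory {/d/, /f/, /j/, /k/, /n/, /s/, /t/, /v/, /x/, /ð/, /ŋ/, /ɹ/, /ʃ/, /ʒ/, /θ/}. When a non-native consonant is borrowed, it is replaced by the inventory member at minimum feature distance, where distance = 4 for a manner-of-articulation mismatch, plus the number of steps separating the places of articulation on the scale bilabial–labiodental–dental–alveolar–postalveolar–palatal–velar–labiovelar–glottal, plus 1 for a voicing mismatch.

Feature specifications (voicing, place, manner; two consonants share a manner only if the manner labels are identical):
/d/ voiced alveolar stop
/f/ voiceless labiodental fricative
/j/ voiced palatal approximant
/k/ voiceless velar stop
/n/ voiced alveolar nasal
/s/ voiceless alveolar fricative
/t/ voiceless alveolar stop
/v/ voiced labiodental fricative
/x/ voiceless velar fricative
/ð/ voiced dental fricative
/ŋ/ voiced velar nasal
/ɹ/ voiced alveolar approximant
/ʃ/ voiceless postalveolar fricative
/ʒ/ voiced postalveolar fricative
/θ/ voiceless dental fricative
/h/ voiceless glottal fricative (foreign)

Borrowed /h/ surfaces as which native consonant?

/x/ is closest: same manner (fricative), place distance 2 (glottal→velar), same voicing; total 2. Next closest is /ʃ/ at distance 4.

x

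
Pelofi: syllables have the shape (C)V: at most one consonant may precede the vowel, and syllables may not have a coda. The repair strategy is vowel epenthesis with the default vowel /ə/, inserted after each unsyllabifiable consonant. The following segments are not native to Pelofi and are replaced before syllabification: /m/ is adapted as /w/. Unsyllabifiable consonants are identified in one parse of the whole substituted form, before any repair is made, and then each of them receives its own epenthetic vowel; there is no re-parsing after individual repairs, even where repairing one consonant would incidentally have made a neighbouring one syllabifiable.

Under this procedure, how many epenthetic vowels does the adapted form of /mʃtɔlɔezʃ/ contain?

After substitution the input is /wʃtɔlɔezʃ/.
The unsyllabifiable consonants are /w/, /ʃ/, /z/, /ʃ/; each receives one epenthetic vowel.

4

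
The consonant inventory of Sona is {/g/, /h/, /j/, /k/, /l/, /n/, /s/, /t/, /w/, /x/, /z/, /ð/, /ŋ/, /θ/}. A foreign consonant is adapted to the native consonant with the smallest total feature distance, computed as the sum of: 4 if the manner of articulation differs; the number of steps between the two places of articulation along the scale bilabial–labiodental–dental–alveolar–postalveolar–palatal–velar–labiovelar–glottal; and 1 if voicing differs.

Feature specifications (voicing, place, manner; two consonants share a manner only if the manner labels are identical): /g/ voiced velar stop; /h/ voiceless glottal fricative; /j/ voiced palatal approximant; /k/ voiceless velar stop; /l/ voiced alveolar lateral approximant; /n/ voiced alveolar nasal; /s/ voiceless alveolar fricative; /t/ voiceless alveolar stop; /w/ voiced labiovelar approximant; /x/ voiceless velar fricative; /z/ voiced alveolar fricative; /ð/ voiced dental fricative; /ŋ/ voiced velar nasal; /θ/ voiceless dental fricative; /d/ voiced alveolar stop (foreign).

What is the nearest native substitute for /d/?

/t/ is closest: same manner (stop), place distance 0 (alveolar→alveolar), voicing differs (+1); total 1. Next closest is /g/ at distance 3.

t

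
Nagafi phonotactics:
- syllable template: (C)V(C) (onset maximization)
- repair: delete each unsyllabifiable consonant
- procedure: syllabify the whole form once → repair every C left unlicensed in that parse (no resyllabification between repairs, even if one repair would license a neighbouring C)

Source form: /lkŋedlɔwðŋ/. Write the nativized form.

ŋedlɔw

Syllabifying with onset maximization leaves /l/, /k/, /ð/, /ŋ/ stranded (at most one coda consonant is licensed; onsets are limited to one consonant).
Deletion applies to /l/, /k/, /ð/, /ŋ/.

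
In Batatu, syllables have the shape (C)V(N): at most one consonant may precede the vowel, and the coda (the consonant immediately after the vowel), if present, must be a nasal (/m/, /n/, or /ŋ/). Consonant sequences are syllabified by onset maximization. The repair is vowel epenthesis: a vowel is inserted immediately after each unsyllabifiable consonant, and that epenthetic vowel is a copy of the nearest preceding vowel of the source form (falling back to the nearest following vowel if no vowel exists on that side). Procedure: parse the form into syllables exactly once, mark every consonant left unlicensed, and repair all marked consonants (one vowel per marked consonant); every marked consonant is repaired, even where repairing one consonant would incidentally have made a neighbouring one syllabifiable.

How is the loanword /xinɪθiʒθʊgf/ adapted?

xinɪθiʒiθʊgʊfʊ

The consonants /ʒ/, /g/, /f/ cannot be parsed into a legal (C)V(N) syllable (only a nasal (/m/, /n/, or /ŋ/) is licensed in coda position; onsets are limited to one consonant).
Inserting the epenthetic vowel yields /ʒ/ → /ʒi/, /g/ → /gʊ/, /f/ → /fʊ/.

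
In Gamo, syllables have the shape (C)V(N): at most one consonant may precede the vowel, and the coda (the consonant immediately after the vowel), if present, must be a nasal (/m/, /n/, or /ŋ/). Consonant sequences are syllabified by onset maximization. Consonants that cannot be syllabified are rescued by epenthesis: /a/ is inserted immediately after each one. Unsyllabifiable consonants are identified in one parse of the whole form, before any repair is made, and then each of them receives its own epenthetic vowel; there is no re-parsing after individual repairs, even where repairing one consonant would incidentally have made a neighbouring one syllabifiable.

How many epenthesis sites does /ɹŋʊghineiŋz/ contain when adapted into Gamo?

The unsyllabifiable consonants are /ɹ/, /g/, /z/; each receives one epenthetic vowel.

3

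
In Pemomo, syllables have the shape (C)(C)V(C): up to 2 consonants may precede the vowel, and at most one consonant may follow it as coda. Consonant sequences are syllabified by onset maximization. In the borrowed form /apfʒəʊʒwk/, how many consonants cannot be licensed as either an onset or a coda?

Under (C)(C)V(C), the unsyllabifiable consonants are /w/, /k/ (at most one coda consonant is licensed; onsets may contain at most 2 consonants).

2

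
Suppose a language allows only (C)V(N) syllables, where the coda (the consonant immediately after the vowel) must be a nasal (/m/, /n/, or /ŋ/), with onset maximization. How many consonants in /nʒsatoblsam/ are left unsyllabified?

Syllabifying with onset maximization leaves /n/, /ʒ/, /b/, /l/ stranded (only a nasal (/m/, /n/, or /ŋ/) is licensed in coda position; onsets are limited to one consonant).

4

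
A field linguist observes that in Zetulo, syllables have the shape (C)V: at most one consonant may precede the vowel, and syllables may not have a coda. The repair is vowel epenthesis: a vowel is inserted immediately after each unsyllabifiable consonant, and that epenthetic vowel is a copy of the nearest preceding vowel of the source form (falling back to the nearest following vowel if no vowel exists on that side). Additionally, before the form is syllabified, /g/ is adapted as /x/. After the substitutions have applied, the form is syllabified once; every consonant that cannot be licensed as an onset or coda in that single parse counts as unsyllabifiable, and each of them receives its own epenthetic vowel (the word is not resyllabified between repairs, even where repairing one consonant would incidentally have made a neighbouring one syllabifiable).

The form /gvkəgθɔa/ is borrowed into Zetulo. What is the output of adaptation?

Substitution: /g/ → /x/, giving /xvkəxθɔa/.
The consonants /x/, /v/, /x/ cannot be parsed into a legal (C)V syllable (no codas are permitted; onsets are limited to one consonant).
Each unlicensed consonant becomes the onset of a new syllable: /x/ → /xə/, /v/ → /və/, /x/ → /xə/.

xəvəkəxəθɔa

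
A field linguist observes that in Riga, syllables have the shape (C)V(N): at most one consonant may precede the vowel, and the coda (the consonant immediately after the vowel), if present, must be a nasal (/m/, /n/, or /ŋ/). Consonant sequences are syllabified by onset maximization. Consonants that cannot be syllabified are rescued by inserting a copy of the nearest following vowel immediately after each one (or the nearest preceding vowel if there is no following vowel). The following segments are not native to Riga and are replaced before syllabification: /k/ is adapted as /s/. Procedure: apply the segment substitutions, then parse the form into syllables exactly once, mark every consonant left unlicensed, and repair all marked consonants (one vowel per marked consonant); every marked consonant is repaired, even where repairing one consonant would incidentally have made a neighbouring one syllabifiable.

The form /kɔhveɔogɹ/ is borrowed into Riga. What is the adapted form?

sɔheveɔogoɹo

Substitution: /k/ → /s/, giving /sɔhveɔogɹ/.
The consonants /h/, /g/, /ɹ/ cannot be parsed into a legal (C)V(N) syllable (only a nasal (/m/, /n/, or /ŋ/) is licensed in coda position; onsets are limited to one consonant).
Each unlicensed consonant becomes the onset of a new syllable: /h/ → /he/, /g/ → /go/, /ɹ/ → /ɹo/.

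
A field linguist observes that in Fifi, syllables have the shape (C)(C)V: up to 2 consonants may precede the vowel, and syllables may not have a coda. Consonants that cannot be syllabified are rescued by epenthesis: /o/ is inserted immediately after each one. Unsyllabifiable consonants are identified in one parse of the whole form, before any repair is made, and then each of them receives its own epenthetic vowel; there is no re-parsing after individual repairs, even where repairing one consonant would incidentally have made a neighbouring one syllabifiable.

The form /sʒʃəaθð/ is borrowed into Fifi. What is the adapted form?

soʒʃəaθoðo

The consonants /s/, /θ/, /ð/ cannot be parsed into a legal (C)(C)V syllable (no codas are permitted; onsets may contain at most 2 consonants).
Epenthesis after each stranded consonant: /s/ → /so/, /θ/ → /θo/, /ð/ → /ðo/.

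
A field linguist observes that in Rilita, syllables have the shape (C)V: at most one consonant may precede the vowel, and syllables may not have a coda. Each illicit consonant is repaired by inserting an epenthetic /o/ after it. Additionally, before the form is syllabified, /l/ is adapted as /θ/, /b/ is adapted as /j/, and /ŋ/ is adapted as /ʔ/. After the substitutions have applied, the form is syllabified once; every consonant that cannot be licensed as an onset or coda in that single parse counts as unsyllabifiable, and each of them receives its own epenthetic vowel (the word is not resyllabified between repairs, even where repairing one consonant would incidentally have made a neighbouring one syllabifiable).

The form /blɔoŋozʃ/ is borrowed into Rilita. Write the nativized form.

joθɔoʔozoʃo

Substitution: /b/ → /j/, /l/ → /θ/, /ŋ/ → /ʔ/, giving /jθɔoʔozʃ/.
The consonants /j/, /z/, /ʃ/ cannot be parsed into a legal (C)V syllable (no codas are permitted; onsets are limited to one consonant).
Epenthesis after each stranded consonant: /j/ → /jo/, /z/ → /zo/, /ʃ/ → /ʃo/.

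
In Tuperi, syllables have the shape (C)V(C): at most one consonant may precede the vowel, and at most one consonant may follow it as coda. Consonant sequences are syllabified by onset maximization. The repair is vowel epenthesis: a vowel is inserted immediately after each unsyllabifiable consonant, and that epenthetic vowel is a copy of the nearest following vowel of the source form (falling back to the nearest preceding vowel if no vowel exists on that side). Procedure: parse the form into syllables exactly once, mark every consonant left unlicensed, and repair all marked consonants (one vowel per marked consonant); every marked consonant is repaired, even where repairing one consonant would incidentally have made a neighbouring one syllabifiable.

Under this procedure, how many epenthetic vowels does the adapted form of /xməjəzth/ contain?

3

The unsyllabifiable consonants are /x/, /t/, /h/; each receives one epenthetic vowel.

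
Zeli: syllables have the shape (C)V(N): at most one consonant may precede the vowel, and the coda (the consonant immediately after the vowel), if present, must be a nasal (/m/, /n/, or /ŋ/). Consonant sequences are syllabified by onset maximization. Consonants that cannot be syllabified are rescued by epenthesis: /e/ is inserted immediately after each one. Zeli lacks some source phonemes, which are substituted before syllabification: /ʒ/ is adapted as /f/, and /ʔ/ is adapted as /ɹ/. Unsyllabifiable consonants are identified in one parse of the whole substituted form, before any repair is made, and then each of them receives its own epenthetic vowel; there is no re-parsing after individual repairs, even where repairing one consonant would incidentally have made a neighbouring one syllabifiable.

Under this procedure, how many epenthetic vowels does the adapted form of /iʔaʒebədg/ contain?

2

After substitution the input is /iɹafebədg/.
The unsyllabifiable consonants are /d/, /g/; each receives one epenthetic vowel.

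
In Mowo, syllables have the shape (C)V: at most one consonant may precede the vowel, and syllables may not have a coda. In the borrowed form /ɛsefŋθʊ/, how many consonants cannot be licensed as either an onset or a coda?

2

The consonants /f/, /ŋ/ cannot be parsed into a legal (C)V syllable (no codas are permitted; onsets are limited to one consonant).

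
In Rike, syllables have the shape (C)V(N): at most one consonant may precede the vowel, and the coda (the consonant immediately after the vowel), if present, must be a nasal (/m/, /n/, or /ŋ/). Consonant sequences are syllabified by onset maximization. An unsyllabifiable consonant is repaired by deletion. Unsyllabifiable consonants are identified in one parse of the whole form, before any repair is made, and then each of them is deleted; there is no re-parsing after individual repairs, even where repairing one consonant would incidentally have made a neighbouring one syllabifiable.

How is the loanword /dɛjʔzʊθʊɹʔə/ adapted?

dɛzʊθʊʔə

Syllabifying with onset maximization leaves /j/, /ʔ/, /ɹ/ stranded (only a nasal (/m/, /n/, or /ŋ/) is licensed in coda position; onsets are limited to one consonant).
Each unlicensed consonant is deleted: /j/, /ʔ/, /ɹ/.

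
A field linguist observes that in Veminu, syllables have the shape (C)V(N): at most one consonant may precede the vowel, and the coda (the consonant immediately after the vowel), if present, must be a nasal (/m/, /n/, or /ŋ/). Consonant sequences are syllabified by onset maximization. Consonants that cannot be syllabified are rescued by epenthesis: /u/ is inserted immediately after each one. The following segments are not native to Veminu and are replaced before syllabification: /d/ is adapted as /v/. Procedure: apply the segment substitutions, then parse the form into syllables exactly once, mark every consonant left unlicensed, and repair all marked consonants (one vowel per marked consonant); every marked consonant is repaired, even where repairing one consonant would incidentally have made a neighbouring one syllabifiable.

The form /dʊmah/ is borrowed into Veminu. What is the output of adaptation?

Substitution: /d/ → /v/, giving /vʊmah/.
Under (C)V(N), the unsyllabifiable consonants are /h/ (only a nasal (/m/, /n/, or /ŋ/) is licensed in coda position; onsets are limited to one consonant).
Inserting the epenthetic vowel yields /h/ → /hu/.

vʊmahu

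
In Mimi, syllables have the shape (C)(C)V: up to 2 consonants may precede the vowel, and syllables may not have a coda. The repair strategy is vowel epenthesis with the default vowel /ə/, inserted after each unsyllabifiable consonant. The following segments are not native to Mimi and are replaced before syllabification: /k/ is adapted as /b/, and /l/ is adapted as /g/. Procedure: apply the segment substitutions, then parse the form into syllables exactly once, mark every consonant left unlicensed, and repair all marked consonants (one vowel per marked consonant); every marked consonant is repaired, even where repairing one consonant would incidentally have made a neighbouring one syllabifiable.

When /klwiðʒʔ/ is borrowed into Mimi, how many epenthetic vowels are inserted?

After substitution the input is /bgwiðʒʔ/.
The unsyllabifiable consonants are /b/, /ð/, /ʒ/, /ʔ/; each receives one epenthetic vowel.

4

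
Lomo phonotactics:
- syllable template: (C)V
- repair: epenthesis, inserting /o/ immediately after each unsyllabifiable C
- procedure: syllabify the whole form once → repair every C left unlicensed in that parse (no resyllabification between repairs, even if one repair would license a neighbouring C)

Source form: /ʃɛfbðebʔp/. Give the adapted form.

ʃɛfoboðeboʔopo

Syllabifying with onset maximization leaves /f/, /b/, /b/, /ʔ/, /p/ stranded (no codas are permitted; onsets are limited to one consonant).
Inserting the epenthetic vowel yields /f/ → /fo/, /b/ → /bo/, /b/ → /bo/, /ʔ/ → /ʔo/, /p/ → /po/.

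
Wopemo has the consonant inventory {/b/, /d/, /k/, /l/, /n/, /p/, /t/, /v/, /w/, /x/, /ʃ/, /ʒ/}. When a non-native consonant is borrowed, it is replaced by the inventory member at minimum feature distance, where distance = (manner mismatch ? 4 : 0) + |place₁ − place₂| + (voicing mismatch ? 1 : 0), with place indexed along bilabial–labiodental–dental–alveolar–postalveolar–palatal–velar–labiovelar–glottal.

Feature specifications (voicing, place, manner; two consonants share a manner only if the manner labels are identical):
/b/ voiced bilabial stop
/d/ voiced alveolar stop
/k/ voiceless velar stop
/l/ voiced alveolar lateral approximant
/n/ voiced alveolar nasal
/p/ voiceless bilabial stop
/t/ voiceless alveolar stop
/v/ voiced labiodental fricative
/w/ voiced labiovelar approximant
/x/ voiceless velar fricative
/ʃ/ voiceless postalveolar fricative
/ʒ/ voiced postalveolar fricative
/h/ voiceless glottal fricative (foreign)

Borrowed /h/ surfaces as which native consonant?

x

/x/ is closest: same manner (fricative), place distance 2 (glottal→velar), same voicing; total 2. Next closest is /ʃ/ at distance 4.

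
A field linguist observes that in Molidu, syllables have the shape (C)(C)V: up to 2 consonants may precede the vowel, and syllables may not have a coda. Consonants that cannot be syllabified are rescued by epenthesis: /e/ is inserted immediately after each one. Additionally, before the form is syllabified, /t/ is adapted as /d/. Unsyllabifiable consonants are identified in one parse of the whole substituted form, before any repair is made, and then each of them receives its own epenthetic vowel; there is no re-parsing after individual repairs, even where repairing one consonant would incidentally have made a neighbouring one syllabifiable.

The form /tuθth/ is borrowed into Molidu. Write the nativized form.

duθedehe

Substitution: /t/ → /d/, giving /duθdh/.
Under (C)(C)V, the unsyllabifiable consonants are /θ/, /d/, /h/ (no codas are permitted; onsets may contain at most 2 consonants).
Epenthesis after each stranded consonant: /θ/ → /θe/, /d/ → /de/, /h/ → /he/.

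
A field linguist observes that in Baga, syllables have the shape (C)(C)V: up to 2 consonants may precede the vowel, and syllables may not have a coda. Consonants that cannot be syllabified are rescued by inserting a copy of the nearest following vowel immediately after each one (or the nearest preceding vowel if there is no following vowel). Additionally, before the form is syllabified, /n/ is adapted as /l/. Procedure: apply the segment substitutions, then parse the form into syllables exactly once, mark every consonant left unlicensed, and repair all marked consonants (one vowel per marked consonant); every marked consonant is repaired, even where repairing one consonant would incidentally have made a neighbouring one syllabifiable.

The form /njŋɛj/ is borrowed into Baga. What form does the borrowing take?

lɛjŋɛjɛ

Substitution: /n/ → /l/, giving /ljŋɛj/.
Syllabifying with onset maximization leaves /l/, /j/ stranded (no codas are permitted; onsets may contain at most 2 consonants).
Inserting the epenthetic vowel yields /l/ → /lɛ/, /j/ → /jɛ/.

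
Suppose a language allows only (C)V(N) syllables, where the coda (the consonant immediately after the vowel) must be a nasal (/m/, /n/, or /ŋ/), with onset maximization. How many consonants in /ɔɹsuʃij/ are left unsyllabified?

The consonants /ɹ/, /j/ cannot be parsed into a legal (C)V(N) syllable (only a nasal (/m/, /n/, or /ŋ/) is licensed in coda position; onsets are limited to one consonant).

2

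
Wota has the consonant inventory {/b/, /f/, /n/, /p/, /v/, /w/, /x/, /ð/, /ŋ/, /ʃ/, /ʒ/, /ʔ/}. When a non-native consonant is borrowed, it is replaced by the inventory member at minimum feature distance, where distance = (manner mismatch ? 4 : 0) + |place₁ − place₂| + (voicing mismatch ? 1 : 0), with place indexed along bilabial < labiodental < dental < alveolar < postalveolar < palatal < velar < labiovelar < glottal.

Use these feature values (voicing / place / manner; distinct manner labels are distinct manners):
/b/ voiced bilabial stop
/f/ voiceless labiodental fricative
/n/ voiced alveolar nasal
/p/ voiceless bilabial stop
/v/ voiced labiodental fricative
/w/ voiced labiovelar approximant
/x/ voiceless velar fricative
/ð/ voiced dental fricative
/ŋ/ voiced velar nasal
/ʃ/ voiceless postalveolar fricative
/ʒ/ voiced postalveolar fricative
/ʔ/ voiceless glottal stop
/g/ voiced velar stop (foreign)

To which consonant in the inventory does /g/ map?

/ʔ/ is closest: same manner (stop), place distance 2 (velar→glottal), voicing differs (+1); total 3. Next closest is /ŋ/ at distance 4.

ʔ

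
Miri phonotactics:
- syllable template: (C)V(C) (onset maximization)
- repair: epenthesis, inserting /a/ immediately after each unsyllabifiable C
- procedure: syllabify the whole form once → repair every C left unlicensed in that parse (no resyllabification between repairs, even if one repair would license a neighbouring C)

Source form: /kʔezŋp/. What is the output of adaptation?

kaʔezŋapa

Syllabifying with onset maximization leaves /k/, /ŋ/, /p/ stranded (at most one coda consonant is licensed; onsets are limited to one consonant).
Inserting the epenthetic vowel yields /k/ → /ka/, /ŋ/ → /ŋa/, /p/ → /pa/.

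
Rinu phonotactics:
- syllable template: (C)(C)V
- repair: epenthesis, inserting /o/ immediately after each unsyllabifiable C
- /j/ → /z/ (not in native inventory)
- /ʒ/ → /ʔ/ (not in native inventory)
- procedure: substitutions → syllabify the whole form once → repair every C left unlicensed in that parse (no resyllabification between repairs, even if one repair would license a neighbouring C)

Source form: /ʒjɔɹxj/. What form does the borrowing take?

ʔzɔɹoxozo

Substitution: /ʒ/ → /ʔ/, /j/ → /z/, giving /ʔzɔɹxz/.
The consonants /ɹ/, /x/, /z/ cannot be parsed into a legal (C)(C)V syllable (no codas are permitted; onsets may contain at most 2 consonants).
Each unlicensed consonant becomes the onset of a new syllable: /ɹ/ → /ɹo/, /x/ → /xo/, /z/ → /zo/.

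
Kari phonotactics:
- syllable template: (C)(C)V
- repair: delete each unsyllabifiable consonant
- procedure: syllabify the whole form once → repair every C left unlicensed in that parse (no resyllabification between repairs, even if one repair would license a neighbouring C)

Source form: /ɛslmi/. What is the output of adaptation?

Under (C)(C)V, the unsyllabifiable consonants are /s/ (no codas are permitted; onsets may contain at most 2 consonants).
Deleting the stranded consonants removes /s/.

ɛlmi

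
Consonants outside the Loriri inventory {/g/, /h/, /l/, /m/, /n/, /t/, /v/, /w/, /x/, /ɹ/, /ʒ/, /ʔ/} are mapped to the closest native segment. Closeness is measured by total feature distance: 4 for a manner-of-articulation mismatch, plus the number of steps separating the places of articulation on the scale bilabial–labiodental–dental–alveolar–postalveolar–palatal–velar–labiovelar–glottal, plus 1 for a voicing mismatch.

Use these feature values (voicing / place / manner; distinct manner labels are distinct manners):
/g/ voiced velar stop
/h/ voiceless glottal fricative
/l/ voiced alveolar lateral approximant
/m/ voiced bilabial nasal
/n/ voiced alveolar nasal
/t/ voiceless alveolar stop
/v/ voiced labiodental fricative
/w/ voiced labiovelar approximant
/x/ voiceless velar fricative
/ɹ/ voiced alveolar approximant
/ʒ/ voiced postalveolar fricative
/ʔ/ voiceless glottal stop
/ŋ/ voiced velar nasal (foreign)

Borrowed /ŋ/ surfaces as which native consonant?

/n/ is closest: same manner (nasal), place distance 3 (velar→alveolar), same voicing; total 3. Next closest is /g/ at distance 4.

n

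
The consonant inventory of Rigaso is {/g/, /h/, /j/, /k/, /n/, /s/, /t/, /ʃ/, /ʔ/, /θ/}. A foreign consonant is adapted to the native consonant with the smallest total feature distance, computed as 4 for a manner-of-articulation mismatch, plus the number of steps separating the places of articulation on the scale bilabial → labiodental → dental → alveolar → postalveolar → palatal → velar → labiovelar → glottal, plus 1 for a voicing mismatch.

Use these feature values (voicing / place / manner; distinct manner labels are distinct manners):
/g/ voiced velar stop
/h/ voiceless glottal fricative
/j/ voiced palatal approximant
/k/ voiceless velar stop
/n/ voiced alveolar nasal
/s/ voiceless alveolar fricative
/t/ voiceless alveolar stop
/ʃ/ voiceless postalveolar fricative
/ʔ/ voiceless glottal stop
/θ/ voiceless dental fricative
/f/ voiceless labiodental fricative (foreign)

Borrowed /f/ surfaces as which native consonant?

/θ/ is closest: same manner (fricative), place distance 1 (labiodental→dental), same voicing; total 1. Next closest is /s/ at distance 2.

θ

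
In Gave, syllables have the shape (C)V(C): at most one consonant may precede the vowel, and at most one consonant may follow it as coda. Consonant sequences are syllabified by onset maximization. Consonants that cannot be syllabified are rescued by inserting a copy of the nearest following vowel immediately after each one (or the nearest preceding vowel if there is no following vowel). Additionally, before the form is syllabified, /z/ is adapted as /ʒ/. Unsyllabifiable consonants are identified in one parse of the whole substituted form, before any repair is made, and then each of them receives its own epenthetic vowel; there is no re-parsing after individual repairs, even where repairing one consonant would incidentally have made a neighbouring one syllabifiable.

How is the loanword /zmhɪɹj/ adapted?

ʒɪmɪhɪɹjɪ

Substitution: /z/ → /ʒ/, giving /ʒmhɪɹj/.
Under (C)V(C), the unsyllabifiable consonants are /ʒ/, /m/, /j/ (at most one coda consonant is licensed; onsets are limited to one consonant).
Inserting the epenthetic vowel yields /ʒ/ → /ʒɪ/, /m/ → /mɪ/, /j/ → /jɪ/.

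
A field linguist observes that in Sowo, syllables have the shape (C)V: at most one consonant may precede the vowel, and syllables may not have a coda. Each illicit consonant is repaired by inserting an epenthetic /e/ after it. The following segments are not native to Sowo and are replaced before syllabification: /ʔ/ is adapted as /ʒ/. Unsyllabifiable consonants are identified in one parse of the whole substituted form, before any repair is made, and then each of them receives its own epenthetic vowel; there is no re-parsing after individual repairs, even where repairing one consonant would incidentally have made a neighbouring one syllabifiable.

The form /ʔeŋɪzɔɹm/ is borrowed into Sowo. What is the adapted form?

Substitution: /ʔ/ → /ʒ/, giving /ʒeŋɪzɔɹm/.
Syllabifying with onset maximization leaves /ɹ/, /m/ stranded (no codas are permitted; onsets are limited to one consonant).
Each unlicensed consonant becomes the onset of a new syllable: /ɹ/ → /ɹe/, /m/ → /me/.

ʒeŋɪzɔɹeme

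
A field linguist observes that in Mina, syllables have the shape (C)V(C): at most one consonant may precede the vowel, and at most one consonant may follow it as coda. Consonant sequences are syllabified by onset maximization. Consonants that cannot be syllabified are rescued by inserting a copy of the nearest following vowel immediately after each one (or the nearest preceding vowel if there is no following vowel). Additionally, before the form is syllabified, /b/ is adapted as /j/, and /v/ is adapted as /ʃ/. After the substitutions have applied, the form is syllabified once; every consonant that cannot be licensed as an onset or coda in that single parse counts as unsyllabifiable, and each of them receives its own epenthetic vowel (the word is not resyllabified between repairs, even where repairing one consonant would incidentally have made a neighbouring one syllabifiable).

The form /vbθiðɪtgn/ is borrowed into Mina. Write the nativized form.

Substitution: /v/ → /ʃ/, /b/ → /j/, giving /ʃjθiðɪtgn/.
Under (C)V(C), the unsyllabifiable consonants are /ʃ/, /j/, /g/, /n/ (at most one coda consonant is licensed; onsets are limited to one consonant).
Each unlicensed consonant becomes the onset of a new syllable: /ʃ/ → /ʃi/, /j/ → /ji/, /g/ → /gɪ/, /n/ → /nɪ/.

ʃijiθiðɪtgɪnɪ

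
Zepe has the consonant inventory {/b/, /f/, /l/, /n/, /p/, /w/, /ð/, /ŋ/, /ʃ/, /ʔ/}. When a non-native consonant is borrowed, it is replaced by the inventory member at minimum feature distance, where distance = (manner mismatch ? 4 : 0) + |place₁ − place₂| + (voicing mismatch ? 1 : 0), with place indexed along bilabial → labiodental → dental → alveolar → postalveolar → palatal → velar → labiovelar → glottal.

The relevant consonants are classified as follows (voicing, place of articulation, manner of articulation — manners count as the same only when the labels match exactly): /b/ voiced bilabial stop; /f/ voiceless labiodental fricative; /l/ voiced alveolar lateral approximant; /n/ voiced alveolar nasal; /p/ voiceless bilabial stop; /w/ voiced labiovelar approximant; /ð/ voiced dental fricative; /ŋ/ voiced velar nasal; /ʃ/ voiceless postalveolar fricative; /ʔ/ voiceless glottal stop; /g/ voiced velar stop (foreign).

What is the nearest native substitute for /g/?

/ʔ/ is closest: same manner (stop), place distance 2 (velar→glottal), voicing differs (+1); total 3. Next closest is /ŋ/ at distance 4.

ʔ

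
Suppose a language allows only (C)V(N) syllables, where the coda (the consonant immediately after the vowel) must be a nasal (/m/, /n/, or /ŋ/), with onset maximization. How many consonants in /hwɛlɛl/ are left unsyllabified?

Syllabifying with onset maximization leaves /h/, /l/ stranded (only a nasal (/m/, /n/, or /ŋ/) is licensed in coda position; onsets are limited to one consonant).

2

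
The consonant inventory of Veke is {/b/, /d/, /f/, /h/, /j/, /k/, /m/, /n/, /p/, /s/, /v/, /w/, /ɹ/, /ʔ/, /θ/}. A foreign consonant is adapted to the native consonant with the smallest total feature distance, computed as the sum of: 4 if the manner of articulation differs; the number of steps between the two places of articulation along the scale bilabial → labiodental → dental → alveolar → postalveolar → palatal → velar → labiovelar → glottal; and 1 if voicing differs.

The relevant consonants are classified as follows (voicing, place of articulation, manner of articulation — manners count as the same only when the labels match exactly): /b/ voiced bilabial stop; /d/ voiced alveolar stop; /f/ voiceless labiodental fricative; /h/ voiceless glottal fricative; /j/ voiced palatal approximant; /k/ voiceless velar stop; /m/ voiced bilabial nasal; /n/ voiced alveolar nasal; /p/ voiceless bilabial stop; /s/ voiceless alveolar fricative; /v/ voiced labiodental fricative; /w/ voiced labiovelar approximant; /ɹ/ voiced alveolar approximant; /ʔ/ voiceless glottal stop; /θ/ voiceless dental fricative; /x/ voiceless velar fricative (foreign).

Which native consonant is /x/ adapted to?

/h/ is closest: same manner (fricative), place distance 2 (velar→glottal), same voicing; total 2. Next closest is /s/ at distance 3.

h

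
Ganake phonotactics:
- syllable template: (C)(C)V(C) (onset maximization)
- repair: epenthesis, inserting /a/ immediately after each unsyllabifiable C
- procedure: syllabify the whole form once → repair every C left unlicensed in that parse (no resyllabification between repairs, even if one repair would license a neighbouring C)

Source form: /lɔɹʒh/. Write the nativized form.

lɔɹʒaha

Under (C)(C)V(C), the unsyllabifiable consonants are /ʒ/, /h/ (at most one coda consonant is licensed; onsets may contain at most 2 consonants).
Each unlicensed consonant becomes the onset of a new syllable: /ʒ/ → /ʒa/, /h/ → /ha/.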